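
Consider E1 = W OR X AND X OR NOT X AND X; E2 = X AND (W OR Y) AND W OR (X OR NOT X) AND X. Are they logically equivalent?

E1: W OR X AND X OR NOT X AND X
    = W OR X
E2: X AND (W OR Y) AND W OR (X OR NOT X) AND X
    = X AND W OR (X OR NOT X) AND X
    = X AND W OR X
    = X
These differ: at W=1, X=0, Y=0, E1 = 1 but E2 = 0.

No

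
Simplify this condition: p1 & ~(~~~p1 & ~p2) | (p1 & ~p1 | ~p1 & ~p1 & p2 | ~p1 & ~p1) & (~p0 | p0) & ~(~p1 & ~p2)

p1 & ~(~~~p1 & ~p2) | (p1 & ~p1 | ~p1 & ~p1 & p2 | ~p1 & ~p1) & (~p0 | p0) & ~(~p1 & ~p2)
= p1 & ~(~~~p1 & ~p2) | (p1 & ~p1 | ~p1 & ~p1) & (~p0 | p0) & ~(~p1 & ~p2)
= p1 & ~(~p1 & ~p2) | (p1 & ~p1 | ~p1 & ~p1) & (~p0 | p0) & ~(~p1 & ~p2)
= p1 & ~(~p1 & ~p2) | ~p1 & (~p0 | p0) & ~(~p1 & ~p2)
= p1 & ~(~p1 & ~p2) | ~p1 & ~(~p1 & ~p2)
= ~(~p1 & ~p2)
= p1 | p2

p1 | p2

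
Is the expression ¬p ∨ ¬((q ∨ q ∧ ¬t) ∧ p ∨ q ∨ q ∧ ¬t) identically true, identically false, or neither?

¬p ∨ ¬((q ∨ q ∧ ¬t) ∧ p ∨ q ∨ q ∧ ¬t)
= ¬p ∨ ¬(q ∨ q ∧ ¬t)   (absorption)
= ¬p ∨ ¬q   (absorption)
This depends on p, q, so it is not a constant.

neither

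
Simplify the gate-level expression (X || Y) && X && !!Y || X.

(X || Y) && X && !!Y || X
= (X || Y) && X && Y || X
= X && Y || X
= X

X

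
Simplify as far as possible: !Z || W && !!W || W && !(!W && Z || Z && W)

!Z || W && !!W || W && !(!W && Z || Z && W)
= !Z || W && !!W || W && !Z   (distribution)
= !Z || W && W || W && !Z   (double negation)
= !Z || W && (W || !Z)   (distribution)
= !Z || W   (absorption)

!Z || W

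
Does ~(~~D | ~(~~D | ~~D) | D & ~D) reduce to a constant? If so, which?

~(~~D | ~(~~D | ~~D) | D & ~D)
= ~(~~D | ~D & ~D | D & ~D)   — De Morgan
= ~(~~D | ~D)   — distribution
= ~D & D   — De Morgan
= 0   — complement

yes, False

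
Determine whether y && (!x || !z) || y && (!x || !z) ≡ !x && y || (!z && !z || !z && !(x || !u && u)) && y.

E1: y && (!x || !z) || y && (!x || !z)
    = (!x || !z || !x || !z) && y
    = (!x || !z) && y
E2: !x && y || (!z && !z || !z && !(x || !u && u)) && y
    = !x && y || (!z && !z || !z && !x) && y
    = !x && y || (!z || !x) && !z && y
    = !x && y || !z && y
    = (!x || !z) && y
Both reduce to (!x || !z) && y, so they are equivalent.

Yes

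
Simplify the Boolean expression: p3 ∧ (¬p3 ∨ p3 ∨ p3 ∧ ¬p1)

p3 ∧ (¬p3 ∨ p3 ∨ p3 ∧ ¬p1)
= p3 ∧ (¬p3 ∨ p3)   [absorption]
= p3   [complement / identity]

p3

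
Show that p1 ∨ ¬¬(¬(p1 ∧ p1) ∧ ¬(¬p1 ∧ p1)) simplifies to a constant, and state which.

True

p1 ∨ ¬¬(¬(p1 ∧ p1) ∧ ¬(¬p1 ∧ p1))
= p1 ∨ ¬(p1 ∧ p1 ∨ ¬p1 ∧ p1)   (De Morgan)
= p1 ∨ ¬p1   (distribution)
= True   (complement)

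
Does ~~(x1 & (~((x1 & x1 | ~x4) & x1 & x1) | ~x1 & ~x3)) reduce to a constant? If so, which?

~~(x1 & (~((x1 & x1 | ~x4) & x1 & x1) | ~x1 & ~x3))
= ~~(x1 & (~(x1 & x1) | ~x1 & ~x3))   [absorption]
= ~~(x1 & (~x1 | ~x1 & ~x3))   [idempotence]
= ~~(x1 & ~x1)   [absorption]
= x1 & ~x1   [double negation]
= 0   [complement]

yes, False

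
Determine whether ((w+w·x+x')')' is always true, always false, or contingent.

((w+w·x+x')')'
= ((w+x')')'   [absorption]
= w+x'   [double negation]
This depends on w, x, so it is not a constant.

contingent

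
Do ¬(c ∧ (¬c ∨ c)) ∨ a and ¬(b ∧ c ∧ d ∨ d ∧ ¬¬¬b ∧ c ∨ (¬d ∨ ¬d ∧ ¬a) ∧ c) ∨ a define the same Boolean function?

Yes

E1: ¬(c ∧ (¬c ∨ c)) ∨ a
    = ¬c ∨ a   [complement / identity]
E2: ¬(b ∧ c ∧ d ∨ d ∧ ¬¬¬b ∧ c ∨ (¬d ∨ ¬d ∧ ¬a) ∧ c) ∨ a
    = ¬(b ∧ c ∧ d ∨ d ∧ ¬¬¬b ∧ c ∨ ¬d ∧ c) ∨ a   [absorption]
    = ¬(b ∧ c ∧ d ∨ d ∧ ¬b ∧ c ∨ ¬d ∧ c) ∨ a   [double negation]
    = ¬((b ∧ c ∨ ¬b ∧ c) ∧ d ∨ ¬d ∧ c) ∨ a   [distribution]
    = ¬(c ∧ d ∨ ¬d ∧ c) ∨ a   [distribution]
    = ¬c ∨ a   [distribution]
Both reduce to ¬c ∨ a, so they are equivalent.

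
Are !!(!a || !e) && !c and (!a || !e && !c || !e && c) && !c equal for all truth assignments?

E1: !!(!a || !e) && !c
    = (!a || !e) && !c
E2: (!a || !e && !c || !e && c) && !c
    = (!a || !e) && !c
Both reduce to (!a || !e) && !c, so they are equivalent.

Yes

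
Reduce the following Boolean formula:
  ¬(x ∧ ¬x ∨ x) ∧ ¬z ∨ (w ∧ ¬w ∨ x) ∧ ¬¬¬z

¬z

¬(x ∧ ¬x ∨ x) ∧ ¬z ∨ (w ∧ ¬w ∨ x) ∧ ¬¬¬z
= ¬(x ∧ ¬x ∨ x) ∧ ¬z ∨ (w ∧ ¬w ∨ x) ∧ ¬z
= ¬(x ∧ ¬x ∨ x) ∧ ¬z ∨ x ∧ ¬z
= ¬x ∧ ¬z ∨ x ∧ ¬z
= ¬z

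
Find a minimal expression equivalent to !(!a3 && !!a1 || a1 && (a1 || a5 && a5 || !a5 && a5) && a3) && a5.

!(!a3 && !!a1 || a1 && (a1 || a5 && a5 || !a5 && a5) && a3) && a5
= !(!a3 && a1 || a1 && (a1 || a5 && a5 || !a5 && a5) && a3) && a5
= !(!a3 && a1 || a1 && (a1 || a5) && a3) && a5
= !(!a3 && a1 || a1 && a3) && a5
= !a1 && a5

!a1 && a5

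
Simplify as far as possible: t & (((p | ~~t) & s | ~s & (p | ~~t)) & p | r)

t & (p | r)

t & (((p | ~~t) & s | ~s & (p | ~~t)) & p | r)
= t & ((p | ~~t) & p | r)   — distribution
= t & ((p | t) & p | r)   — double negation
= t & (p | r)   — absorption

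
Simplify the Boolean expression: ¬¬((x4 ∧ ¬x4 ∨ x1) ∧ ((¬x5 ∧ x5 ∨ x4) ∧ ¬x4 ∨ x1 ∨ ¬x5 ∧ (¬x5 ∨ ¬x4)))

x1

¬¬((x4 ∧ ¬x4 ∨ x1) ∧ ((¬x5 ∧ x5 ∨ x4) ∧ ¬x4 ∨ x1 ∨ ¬x5 ∧ (¬x5 ∨ ¬x4)))
= ¬¬((x4 ∧ ¬x4 ∨ x1) ∧ ((¬x5 ∧ x5 ∨ x4) ∧ ¬x4 ∨ x1 ∨ ¬x5))   (absorption)
= ¬¬((x4 ∧ ¬x4 ∨ x1) ∧ (x4 ∧ ¬x4 ∨ x1 ∨ ¬x5))   (complement / identity)
= (x4 ∧ ¬x4 ∨ x1) ∧ (x4 ∧ ¬x4 ∨ x1 ∨ ¬x5)   (double negation)
= x4 ∧ ¬x4 ∨ x1   (absorption)
= x1   (complement / identity)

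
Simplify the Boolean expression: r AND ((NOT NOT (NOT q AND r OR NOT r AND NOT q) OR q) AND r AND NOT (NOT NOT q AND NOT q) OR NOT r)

r AND ((NOT NOT (NOT q AND r OR NOT r AND NOT q) OR q) AND r AND NOT (NOT NOT q AND NOT q) OR NOT r)
= r AND ((NOT NOT NOT q OR q) AND r AND NOT (NOT NOT q AND NOT q) OR NOT r)   (distribution)
= r AND ((NOT NOT NOT q OR q) AND r AND (NOT q OR q) OR NOT r)   (De Morgan)
= r AND ((NOT q OR q) AND r AND (NOT q OR q) OR NOT r)   (double negation)
= r AND (r AND (NOT q OR q) OR NOT r)   (complement / identity)
= r AND (r OR NOT r)   (complement / identity)
= r   (complement / identity)

r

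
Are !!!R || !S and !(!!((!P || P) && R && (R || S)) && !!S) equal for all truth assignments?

E1: !!!R || !S
    = !R || !S   [double negation]
E2: !(!!((!P || P) && R && (R || S)) && !!S)
    = !(!!(R && (R || S)) && !!S)   [complement / identity]
    = !(R && (R || S)) || !S   [De Morgan]
    = !R || !S   [absorption]
Both reduce to !R || !S, so they are equivalent.

Yes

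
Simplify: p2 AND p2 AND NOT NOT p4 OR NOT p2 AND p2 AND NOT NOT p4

p2 AND p2 AND NOT NOT p4 OR NOT p2 AND p2 AND NOT NOT p4
= p2 AND NOT NOT p4
= p2 AND p4

p2 AND p4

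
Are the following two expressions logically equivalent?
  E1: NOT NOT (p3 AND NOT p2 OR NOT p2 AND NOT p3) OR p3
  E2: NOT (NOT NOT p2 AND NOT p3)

Yes

E1: NOT NOT (p3 AND NOT p2 OR NOT p2 AND NOT p3) OR p3
    = p3 AND NOT p2 OR NOT p2 AND NOT p3 OR p3   [double negation]
    = NOT p2 OR p3   [distribution]
E2: NOT (NOT NOT p2 AND NOT p3)
    = NOT p2 OR p3   [De Morgan]
Both reduce to NOT p2 OR p3, so they are equivalent.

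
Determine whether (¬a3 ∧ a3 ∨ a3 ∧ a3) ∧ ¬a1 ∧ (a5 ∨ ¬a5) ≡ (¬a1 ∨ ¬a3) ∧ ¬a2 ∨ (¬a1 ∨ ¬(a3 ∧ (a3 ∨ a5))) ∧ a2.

E1: (¬a3 ∧ a3 ∨ a3 ∧ a3) ∧ ¬a1 ∧ (a5 ∨ ¬a5)
    = (¬a3 ∧ a3 ∨ a3 ∧ a3) ∧ ¬a1
    = a3 ∧ ¬a1
E2: (¬a1 ∨ ¬a3) ∧ ¬a2 ∨ (¬a1 ∨ ¬(a3 ∧ (a3 ∨ a5))) ∧ a2
    = (¬a1 ∨ ¬a3) ∧ ¬a2 ∨ (¬a1 ∨ ¬a3) ∧ a2
    = ¬a1 ∨ ¬a3
These differ: at a1=0, a2=0, a3=0, a5=0, E1 = 0 but E2 = 1.

No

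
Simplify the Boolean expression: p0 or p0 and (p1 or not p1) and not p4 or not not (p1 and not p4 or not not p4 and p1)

p0 or p1

p0 or p0 and (p1 or not p1) and not p4 or not not (p1 and not p4 or not not p4 and p1)
= p0 or p0 and (p1 or not p1) and not p4 or not not (p1 and not p4 or p4 and p1)   — double negation
= p0 or p0 and (p1 or not p1) and not p4 or p1 and not p4 or p4 and p1   — double negation
= p0 or p0 and (p1 or not p1) and not p4 or p1   — distribution
= p0 or p0 and not p4 or p1   — complement / identity
= p0 or p1   — absorption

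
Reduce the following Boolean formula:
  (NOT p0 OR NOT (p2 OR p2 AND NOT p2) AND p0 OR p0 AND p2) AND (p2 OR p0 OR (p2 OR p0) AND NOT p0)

p2 OR p0

(NOT p0 OR NOT (p2 OR p2 AND NOT p2) AND p0 OR p0 AND p2) AND (p2 OR p0 OR (p2 OR p0) AND NOT p0)
= (NOT p0 OR NOT (p2 OR p2 AND NOT p2) AND p0 OR p0 AND p2) AND (p2 OR p0)   (absorption)
= (NOT p0 OR NOT p2 AND p0 OR p0 AND p2) AND (p2 OR p0)   (complement / identity)
= (NOT p0 OR p0) AND (p2 OR p0)   (distribution)
= p2 OR p0   (complement / identity)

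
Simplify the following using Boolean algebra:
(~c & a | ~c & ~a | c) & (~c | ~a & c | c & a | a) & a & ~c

(~c & a | ~c & ~a | c) & (~c | ~a & c | c & a | a) & a & ~c
= (~c | c) & (~c | ~a & c | c & a | a) & a & ~c   (distribution)
= (~c | c) & (~c | c | a) & a & ~c   (distribution)
= (~c | c) & a & ~c   (absorption)
= a & ~c   (complement / identity)

a & ~c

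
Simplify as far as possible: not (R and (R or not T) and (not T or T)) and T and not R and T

not (R and (R or not T) and (not T or T)) and T and not R and T
= not (R and (R or not T)) and T and not R and T   — complement / identity
= not R and T and not R and T   — absorption
= not R and T   — idempotence

not R and T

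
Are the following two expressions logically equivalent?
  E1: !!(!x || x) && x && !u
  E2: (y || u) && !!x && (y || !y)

E1: !!(!x || x) && x && !u
    = (!x || x) && x && !u   — double negation
    = x && !u   — complement / identity
E2: (y || u) && !!x && (y || !y)
    = (y || u) && !!x   — complement / identity
    = (y || u) && x   — double negation
These differ: at u=1, x=1, y=1, E1 = 0 but E2 = 1.

No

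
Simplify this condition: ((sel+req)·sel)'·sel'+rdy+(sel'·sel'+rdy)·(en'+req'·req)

sel'+rdy

((sel+req)·sel)'·sel'+rdy+(sel'·sel'+rdy)·(en'+req'·req)
= sel'·sel'+rdy+(sel'·sel'+rdy)·(en'+req'·req)   — absorption
= sel'·sel'+rdy+(sel'·sel'+rdy)·en'   — complement / identity
= sel'·sel'+rdy   — absorption
= sel'+rdy   — idempotence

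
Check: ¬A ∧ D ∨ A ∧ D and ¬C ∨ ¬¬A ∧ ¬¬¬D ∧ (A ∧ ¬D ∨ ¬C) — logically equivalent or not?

No

E1: ¬A ∧ D ∨ A ∧ D
    = D   [distribution]
E2: ¬C ∨ ¬¬A ∧ ¬¬¬D ∧ (A ∧ ¬D ∨ ¬C)
    = ¬C ∨ ¬¬A ∧ ¬D ∧ (A ∧ ¬D ∨ ¬C)   [double negation]
    = ¬C ∨ A ∧ ¬D ∧ (A ∧ ¬D ∨ ¬C)   [double negation]
    = ¬C ∨ A ∧ ¬D   [absorption]
These differ: at A=0, C=0, D=0, E1 = 0 but E2 = 1.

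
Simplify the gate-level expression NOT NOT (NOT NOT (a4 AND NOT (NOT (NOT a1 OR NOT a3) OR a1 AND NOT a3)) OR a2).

NOT NOT (NOT NOT (a4 AND NOT (NOT (NOT a1 OR NOT a3) OR a1 AND NOT a3)) OR a2)
= NOT NOT (a4 AND NOT (NOT (NOT a1 OR NOT a3) OR a1 AND NOT a3) OR a2)   (double negation)
= a4 AND NOT (NOT (NOT a1 OR NOT a3) OR a1 AND NOT a3) OR a2   (double negation)
= a4 AND NOT (a1 AND a3 OR a1 AND NOT a3) OR a2   (De Morgan)
= a4 AND NOT a1 OR a2   (distribution)

a4 AND NOT a1 OR a2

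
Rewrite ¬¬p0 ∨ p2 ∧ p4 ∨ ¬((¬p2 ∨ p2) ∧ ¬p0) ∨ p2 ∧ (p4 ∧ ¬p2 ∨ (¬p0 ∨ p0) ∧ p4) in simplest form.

p0 ∨ p2 ∧ p4

¬¬p0 ∨ p2 ∧ p4 ∨ ¬((¬p2 ∨ p2) ∧ ¬p0) ∨ p2 ∧ (p4 ∧ ¬p2 ∨ (¬p0 ∨ p0) ∧ p4)
= ¬¬p0 ∨ p2 ∧ p4 ∨ ¬¬p0 ∨ p2 ∧ (p4 ∧ ¬p2 ∨ (¬p0 ∨ p0) ∧ p4)   — complement / identity
= ¬¬p0 ∨ p2 ∧ p4 ∨ ¬¬p0 ∨ p2 ∧ (p4 ∧ ¬p2 ∨ p4)   — complement / identity
= ¬¬p0 ∨ p2 ∧ p4 ∨ ¬¬p0 ∨ p2 ∧ p4   — absorption
= ¬¬p0 ∨ p2 ∧ p4   — idempotence
= p0 ∨ p2 ∧ p4   — double negation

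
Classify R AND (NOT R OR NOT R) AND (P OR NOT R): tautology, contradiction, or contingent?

R AND (NOT R OR NOT R) AND (P OR NOT R)
= R AND (NOT R OR NOT R AND P)
= R AND NOT R
= FALSE

contradiction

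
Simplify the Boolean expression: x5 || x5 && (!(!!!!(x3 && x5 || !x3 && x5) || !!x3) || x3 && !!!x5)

x5 || x5 && (!(!!!!(x3 && x5 || !x3 && x5) || !!x3) || x3 && !!!x5)
= x5 || x5 && (!(!!!!x5 || !!x3) || x3 && !!!x5)   [distribution]
= x5 || x5 && (!(!!x5 || !!x3) || x3 && !!!x5)   [double negation]
= x5 || x5 && (!x5 && !x3 || x3 && !!!x5)   [De Morgan]
= x5 || x5 && (!x5 && !x3 || x3 && !x5)   [double negation]
= x5 || x5 && !x5   [distribution]
= x5   [complement / identity]

x5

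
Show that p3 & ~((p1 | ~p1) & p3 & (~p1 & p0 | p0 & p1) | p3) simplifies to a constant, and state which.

0

p3 & ~((p1 | ~p1) & p3 & (~p1 & p0 | p0 & p1) | p3)
= p3 & ~(p3 & (~p1 & p0 | p0 & p1) | p3)   — complement / identity
= p3 & ~(p3 & p0 | p3)   — distribution
= p3 & ~p3   — absorption
= 0   — complement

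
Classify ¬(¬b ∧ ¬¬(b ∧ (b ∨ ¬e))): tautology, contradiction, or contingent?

tautology

¬(¬b ∧ ¬¬(b ∧ (b ∨ ¬e)))
= b ∨ ¬(b ∧ (b ∨ ¬e))   [De Morgan]
= b ∨ ¬b   [absorption]
= True   [complement]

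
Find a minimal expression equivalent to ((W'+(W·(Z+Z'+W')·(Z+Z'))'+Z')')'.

W'+Z'

((W'+(W·(Z+Z'+W')·(Z+Z'))'+Z')')'
= ((W'+(W·(Z+Z'))'+Z')')'   (absorption)
= ((W'+W'+Z')')'   (complement / identity)
= W'+W'+Z'   (double negation)
= W'+Z'   (idempotence)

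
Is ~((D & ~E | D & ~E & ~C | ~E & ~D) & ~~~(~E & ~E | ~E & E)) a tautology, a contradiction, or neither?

tautology

~((D & ~E | D & ~E & ~C | ~E & ~D) & ~~~(~E & ~E | ~E & E))
= ~((D & ~E | ~E & ~D) & ~~~(~E & ~E | ~E & E))   (absorption)
= ~(~E & ~~~(~E & ~E | ~E & E))   (distribution)
= ~(~E & ~~~~E)   (distribution)
= E | ~~~E   (De Morgan)
= E | ~E   (double negation)
= 1   (complement)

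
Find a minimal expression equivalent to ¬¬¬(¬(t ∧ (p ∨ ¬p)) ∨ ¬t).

t

¬¬¬(¬(t ∧ (p ∨ ¬p)) ∨ ¬t)
= ¬¬¬(¬t ∨ ¬t)   (complement / identity)
= ¬¬¬¬t   (idempotence)
= ¬¬t   (double negation)
= t   (double negation)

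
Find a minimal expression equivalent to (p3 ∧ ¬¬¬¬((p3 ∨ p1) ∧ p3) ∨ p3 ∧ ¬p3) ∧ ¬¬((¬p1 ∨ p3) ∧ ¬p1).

(p3 ∧ ¬¬¬¬((p3 ∨ p1) ∧ p3) ∨ p3 ∧ ¬p3) ∧ ¬¬((¬p1 ∨ p3) ∧ ¬p1)
= (p3 ∧ ¬¬¬¬p3 ∨ p3 ∧ ¬p3) ∧ ¬¬((¬p1 ∨ p3) ∧ ¬p1)
= (p3 ∧ ¬¬p3 ∨ p3 ∧ ¬p3) ∧ ¬¬((¬p1 ∨ p3) ∧ ¬p1)
= (p3 ∧ p3 ∨ p3 ∧ ¬p3) ∧ ¬¬((¬p1 ∨ p3) ∧ ¬p1)
= p3 ∧ ¬¬((¬p1 ∨ p3) ∧ ¬p1)
= p3 ∧ ¬¬¬p1
= p3 ∧ ¬p1

p3 ∧ ¬p1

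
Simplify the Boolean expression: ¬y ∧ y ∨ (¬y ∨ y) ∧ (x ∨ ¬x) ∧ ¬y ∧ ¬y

¬y

¬y ∧ y ∨ (¬y ∨ y) ∧ (x ∨ ¬x) ∧ ¬y ∧ ¬y
= ¬y ∧ y ∨ (x ∨ ¬x) ∧ ¬y ∧ ¬y   [complement / identity]
= ¬y ∧ y ∨ ¬y ∧ ¬y   [complement / identity]
= ¬y   [distribution]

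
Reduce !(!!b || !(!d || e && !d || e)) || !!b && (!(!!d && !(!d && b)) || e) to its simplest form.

!(!!b || !(!d || e && !d || e)) || !!b && (!(!!d && !(!d && b)) || e)
= !(!!b || !(!d || e && !d || e)) || !!b && (!d || !d && b || e)
= !(!!b || !(!d || e && !d || e)) || b && (!d || !d && b || e)
= !b && (!d || e && !d || e) || b && (!d || !d && b || e)
= !b && (!d || e && !d || e) || b && (!d || e)
= !b && (!d || e) || b && (!d || e)
= !d || e

!d || e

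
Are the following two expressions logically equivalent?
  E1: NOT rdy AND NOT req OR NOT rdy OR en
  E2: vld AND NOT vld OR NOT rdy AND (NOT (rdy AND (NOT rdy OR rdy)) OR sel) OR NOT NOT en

E1: NOT rdy AND NOT req OR NOT rdy OR en
    = NOT rdy OR en   [absorption]
E2: vld AND NOT vld OR NOT rdy AND (NOT (rdy AND (NOT rdy OR rdy)) OR sel) OR NOT NOT en
    = vld AND NOT vld OR NOT rdy AND (NOT (rdy AND (NOT rdy OR rdy)) OR sel) OR en   [double negation]
    = vld AND NOT vld OR NOT rdy AND (NOT rdy OR sel) OR en   [complement / identity]
    = vld AND NOT vld OR NOT rdy OR en   [absorption]
    = NOT rdy OR en   [complement / identity]
Both reduce to NOT rdy OR en, so they are equivalent.

Yes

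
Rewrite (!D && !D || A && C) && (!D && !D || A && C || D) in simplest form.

(!D && !D || A && C) && (!D && !D || A && C || D)
= !D && !D || A && C   — absorption
= !D || A && C   — idempotence

!D || A && C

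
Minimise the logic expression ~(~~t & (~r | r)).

~t

~(~~t & (~r | r))
= ~~~t   — complement / identity
= ~t   — double negation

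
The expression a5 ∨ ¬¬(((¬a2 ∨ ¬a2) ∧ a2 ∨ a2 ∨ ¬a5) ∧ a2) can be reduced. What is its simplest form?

a5 ∨ a2

a5 ∨ ¬¬(((¬a2 ∨ ¬a2) ∧ a2 ∨ a2 ∨ ¬a5) ∧ a2)
= a5 ∨ ¬¬((¬a2 ∧ a2 ∨ a2 ∨ ¬a5) ∧ a2)
= a5 ∨ ¬¬((a2 ∨ ¬a5) ∧ a2)
= a5 ∨ (a2 ∨ ¬a5) ∧ a2
= a5 ∨ a2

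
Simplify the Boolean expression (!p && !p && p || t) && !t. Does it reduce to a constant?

false

(!p && !p && p || t) && !t
= (!p && p || t) && !t   (idempotence)
= t && !t   (complement / identity)
= false   (complement)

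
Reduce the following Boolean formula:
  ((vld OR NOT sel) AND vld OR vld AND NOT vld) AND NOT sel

vld AND NOT sel

((vld OR NOT sel) AND vld OR vld AND NOT vld) AND NOT sel
= (vld OR vld AND NOT vld) AND NOT sel   — absorption
= vld AND NOT sel   — complement / identity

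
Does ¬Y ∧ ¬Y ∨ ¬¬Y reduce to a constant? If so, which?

yes, True

¬Y ∧ ¬Y ∨ ¬¬Y
= ¬Y ∨ ¬¬Y   (idempotence)
= ¬Y ∨ Y   (double negation)
= True   (complement)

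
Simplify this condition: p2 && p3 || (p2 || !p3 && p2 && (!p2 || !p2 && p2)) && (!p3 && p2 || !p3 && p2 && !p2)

p2 && p3 || (p2 || !p3 && p2 && (!p2 || !p2 && p2)) && (!p3 && p2 || !p3 && p2 && !p2)
= p2 && p3 || (p2 || !p3 && p2 && !p2) && (!p3 && p2 || !p3 && p2 && !p2)   [complement / identity]
= p2 && p3 || !p3 && p2 && !p2 || p2 && !p3 && p2   [distribution]
= p2 && p3 || !p3 && p2   [distribution]
= p2   [distribution]

p2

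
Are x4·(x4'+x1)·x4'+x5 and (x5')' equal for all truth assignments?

Yes

E1: x4·(x4'+x1)·x4'+x5
    = x4·x4'+x5   — absorption
    = x5   — complement / identity
E2: (x5')'
    = x5   — double negation
Both reduce to x5, so they are equivalent.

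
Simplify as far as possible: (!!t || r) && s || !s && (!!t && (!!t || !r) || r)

t || r

(!!t || r) && s || !s && (!!t && (!!t || !r) || r)
= (!!t || r) && s || !s && (!!t || r)
= !!t || r
= t || r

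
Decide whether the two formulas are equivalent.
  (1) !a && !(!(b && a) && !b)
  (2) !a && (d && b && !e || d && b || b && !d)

E1: !a && !(!(b && a) && !b)
    = !a && (b && a || b)   (De Morgan)
    = !a && b   (absorption)
E2: !a && (d && b && !e || d && b || b && !d)
    = !a && (d && b || b && !d)   (absorption)
    = !a && b   (distribution)
Both reduce to !a && b, so they are equivalent.

Yes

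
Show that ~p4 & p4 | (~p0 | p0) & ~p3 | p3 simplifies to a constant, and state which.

1

~p4 & p4 | (~p0 | p0) & ~p3 | p3
= (~p0 | p0) & ~p3 | p3
= ~p3 | p3
= 1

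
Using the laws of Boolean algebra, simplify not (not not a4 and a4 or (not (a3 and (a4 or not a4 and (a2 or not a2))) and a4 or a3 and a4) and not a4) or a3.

not (not not a4 and a4 or (not (a3 and (a4 or not a4 and (a2 or not a2))) and a4 or a3 and a4) and not a4) or a3
= not (not not a4 and a4 or (not (a3 and (a4 or not a4)) and a4 or a3 and a4) and not a4) or a3
= not (not not a4 and a4 or (not a3 and a4 or a3 and a4) and not a4) or a3
= not (a4 and a4 or (not a3 and a4 or a3 and a4) and not a4) or a3
= not (a4 and a4 or a4 and not a4) or a3
= not a4 or a3

not a4 or a3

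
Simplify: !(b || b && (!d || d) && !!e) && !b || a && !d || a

!b || a

!(b || b && (!d || d) && !!e) && !b || a && !d || a
= !(b || b && (!d || d) && !!e) && !b || a   (absorption)
= !(b || b && !!e) && !b || a   (complement / identity)
= !(b || b && e) && !b || a   (double negation)
= !b && !b || a   (absorption)
= !b || a   (idempotence)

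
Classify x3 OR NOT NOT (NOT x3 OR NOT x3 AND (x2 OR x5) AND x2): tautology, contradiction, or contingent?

x3 OR NOT NOT (NOT x3 OR NOT x3 AND (x2 OR x5) AND x2)
= x3 OR NOT x3 OR NOT x3 AND (x2 OR x5) AND x2   — double negation
= x3 OR NOT x3 OR NOT x3 AND x2   — absorption
= x3 OR NOT x3   — absorption
= TRUE   — complement

tautology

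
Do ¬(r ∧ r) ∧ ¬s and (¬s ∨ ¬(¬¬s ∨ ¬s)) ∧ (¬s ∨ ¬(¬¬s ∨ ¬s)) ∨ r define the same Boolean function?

No

E1: ¬(r ∧ r) ∧ ¬s
    = ¬r ∧ ¬s   (idempotence)
E2: (¬s ∨ ¬(¬¬s ∨ ¬s)) ∧ (¬s ∨ ¬(¬¬s ∨ ¬s)) ∨ r
    = ¬s ∧ ¬s ∨ ¬(¬¬s ∨ ¬s) ∨ r   (distribution)
    = ¬s ∧ ¬s ∨ ¬s ∧ s ∨ r   (De Morgan)
    = ¬s ∨ r   (distribution)
These differ: at r=1, s=0, E1 = 0 but E2 = 1.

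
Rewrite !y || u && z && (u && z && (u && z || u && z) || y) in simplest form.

!y || u && z

!y || u && z && (u && z && (u && z || u && z) || y)
= !y || u && z && (u && z && u && z || y)
= !y || u && z && (u && z || y)
= !y || u && z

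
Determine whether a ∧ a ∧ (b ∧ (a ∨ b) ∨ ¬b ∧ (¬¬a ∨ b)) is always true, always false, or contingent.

a ∧ a ∧ (b ∧ (a ∨ b) ∨ ¬b ∧ (¬¬a ∨ b))
= a ∧ a ∧ (b ∧ (a ∨ b) ∨ ¬b ∧ (a ∨ b))   [double negation]
= a ∧ a ∧ (a ∨ b)   [distribution]
= a ∧ (a ∨ b)   [idempotence]
= a   [absorption]
This depends on a, so it is not a constant.

contingent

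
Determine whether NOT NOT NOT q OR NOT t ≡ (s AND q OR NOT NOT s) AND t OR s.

E1: NOT NOT NOT q OR NOT t
    = NOT q OR NOT t   — double negation
E2: (s AND q OR NOT NOT s) AND t OR s
    = (s AND q OR s) AND t OR s   — double negation
    = s AND t OR s   — absorption
    = s   — absorption
These differ: at q=0, s=0, t=0, E1 = 1 but E2 = 0.

No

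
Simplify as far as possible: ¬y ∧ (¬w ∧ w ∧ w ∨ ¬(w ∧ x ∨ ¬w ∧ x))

¬y ∧ ¬x

¬y ∧ (¬w ∧ w ∧ w ∨ ¬(w ∧ x ∨ ¬w ∧ x))
= ¬y ∧ (¬w ∧ w ∧ w ∨ ¬x)
= ¬y ∧ (¬w ∧ w ∨ ¬x)
= ¬y ∧ ¬x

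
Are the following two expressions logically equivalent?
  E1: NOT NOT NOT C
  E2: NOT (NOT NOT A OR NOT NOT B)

E1: NOT NOT NOT C
    = NOT C   — double negation
E2: NOT (NOT NOT A OR NOT NOT B)
    = NOT A AND NOT B   — De Morgan
These differ: at A=1, B=0, C=0, E1 = 1 but E2 = 0.

No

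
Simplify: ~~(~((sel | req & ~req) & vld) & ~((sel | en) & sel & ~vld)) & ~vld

~~(~((sel | req & ~req) & vld) & ~((sel | en) & sel & ~vld)) & ~vld
= ~~(~((sel | req & ~req) & vld) & ~(sel & ~vld)) & ~vld
= ~((sel | req & ~req) & vld | sel & ~vld) & ~vld
= ~(sel & vld | sel & ~vld) & ~vld
= ~sel & ~vld

~sel & ~vld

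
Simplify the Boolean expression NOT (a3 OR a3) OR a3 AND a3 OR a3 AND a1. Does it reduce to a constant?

TRUE

NOT (a3 OR a3) OR a3 AND a3 OR a3 AND a1
= NOT (a3 OR a3) OR (a3 OR a1) AND a3   [distribution]
= NOT (a3 OR a3) OR a3   [absorption]
= NOT a3 OR a3   [idempotence]
= TRUE   [complement]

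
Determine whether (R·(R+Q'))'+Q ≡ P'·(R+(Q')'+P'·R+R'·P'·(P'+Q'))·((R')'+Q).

No

E1: (R·(R+Q'))'+Q
    = R'+Q   (absorption)
E2: P'·(R+(Q')'+P'·R+R'·P'·(P'+Q'))·((R')'+Q)
    = P'·(R+(Q')'+P'·R+R'·P')·((R')'+Q)   (absorption)
    = P'·(R+Q+P'·R+R'·P')·((R')'+Q)   (double negation)
    = P'·(R+Q+P')·((R')'+Q)   (distribution)
    = P'·(R+Q+P')·(R+Q)   (double negation)
    = P'·(R+Q)   (absorption)
These differ: at P=1, Q=0, R=0, E1 = 1 but E2 = 0.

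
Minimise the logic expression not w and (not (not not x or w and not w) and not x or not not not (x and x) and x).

not w and (not (not not x or w and not w) and not x or not not not (x and x) and x)
= not w and (not (not not x or w and not w) and not x or not not not x and x)   [idempotence]
= not w and (not not not x and not x or not not not x and x)   [complement / identity]
= not w and not not not x   [distribution]
= not w and not x   [double negation]

not w and not x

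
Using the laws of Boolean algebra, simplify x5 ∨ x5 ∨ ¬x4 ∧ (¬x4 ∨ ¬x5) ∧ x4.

x5 ∨ x5 ∨ ¬x4 ∧ (¬x4 ∨ ¬x5) ∧ x4
= x5 ∨ x5 ∨ ¬x4 ∧ x4   — absorption
= x5 ∨ x5   — complement / identity
= x5   — idempotence

x5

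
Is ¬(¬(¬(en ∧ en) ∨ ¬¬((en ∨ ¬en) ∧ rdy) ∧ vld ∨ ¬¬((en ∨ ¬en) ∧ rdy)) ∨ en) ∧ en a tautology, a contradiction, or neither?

¬(¬(¬(en ∧ en) ∨ ¬¬((en ∨ ¬en) ∧ rdy) ∧ vld ∨ ¬¬((en ∨ ¬en) ∧ rdy)) ∨ en) ∧ en
= ¬(¬(¬(en ∧ en) ∨ ¬¬((en ∨ ¬en) ∧ rdy)) ∨ en) ∧ en   [absorption]
= ¬(en ∧ en ∧ ¬((en ∨ ¬en) ∧ rdy) ∨ en) ∧ en   [De Morgan]
= ¬(en ∧ ¬((en ∨ ¬en) ∧ rdy) ∨ en) ∧ en   [idempotence]
= ¬(en ∧ ¬rdy ∨ en) ∧ en   [complement / identity]
= ¬en ∧ en   [absorption]
= False   [complement]

contradiction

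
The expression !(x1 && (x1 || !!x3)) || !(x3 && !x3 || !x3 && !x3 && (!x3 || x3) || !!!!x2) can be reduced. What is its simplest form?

!x1 || x3 && !x2

!(x1 && (x1 || !!x3)) || !(x3 && !x3 || !x3 && !x3 && (!x3 || x3) || !!!!x2)
= !(x1 && (x1 || !!x3)) || !(x3 && !x3 || !x3 && !x3 || !!!!x2)   — complement / identity
= !(x1 && (x1 || !!x3)) || !(x3 && !x3 || !x3 && !x3 || !!x2)   — double negation
= !(x1 && (x1 || !!x3)) || !(!x3 || !!x2)   — distribution
= !(x1 && (x1 || !!x3)) || x3 && !x2   — De Morgan
= !(x1 && (x1 || x3)) || x3 && !x2   — double negation
= !x1 || x3 && !x2   — absorption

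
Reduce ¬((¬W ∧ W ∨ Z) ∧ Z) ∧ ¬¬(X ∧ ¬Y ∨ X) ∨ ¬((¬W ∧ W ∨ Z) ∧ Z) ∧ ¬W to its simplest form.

¬Z ∧ (X ∨ ¬W)

¬((¬W ∧ W ∨ Z) ∧ Z) ∧ ¬¬(X ∧ ¬Y ∨ X) ∨ ¬((¬W ∧ W ∨ Z) ∧ Z) ∧ ¬W
= ¬((¬W ∧ W ∨ Z) ∧ Z) ∧ (¬¬(X ∧ ¬Y ∨ X) ∨ ¬W)   (distribution)
= ¬((¬W ∧ W ∨ Z) ∧ Z) ∧ (¬¬X ∨ ¬W)   (absorption)
= ¬(Z ∧ Z) ∧ (¬¬X ∨ ¬W)   (complement / identity)
= ¬Z ∧ (¬¬X ∨ ¬W)   (idempotence)
= ¬Z ∧ (X ∨ ¬W)   (double negation)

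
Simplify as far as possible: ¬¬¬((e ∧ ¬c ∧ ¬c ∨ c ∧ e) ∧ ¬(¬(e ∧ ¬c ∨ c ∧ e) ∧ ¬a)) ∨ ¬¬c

¬¬¬((e ∧ ¬c ∧ ¬c ∨ c ∧ e) ∧ ¬(¬(e ∧ ¬c ∨ c ∧ e) ∧ ¬a)) ∨ ¬¬c
= ¬((e ∧ ¬c ∧ ¬c ∨ c ∧ e) ∧ ¬(¬(e ∧ ¬c ∨ c ∧ e) ∧ ¬a)) ∨ ¬¬c   (double negation)
= ¬((e ∧ ¬c ∨ c ∧ e) ∧ ¬(¬(e ∧ ¬c ∨ c ∧ e) ∧ ¬a)) ∨ ¬¬c   (idempotence)
= ¬((e ∧ ¬c ∨ c ∧ e) ∧ (e ∧ ¬c ∨ c ∧ e ∨ a)) ∨ ¬¬c   (De Morgan)
= ¬((e ∧ ¬c ∨ c ∧ e) ∧ (e ∧ ¬c ∨ c ∧ e ∨ a)) ∨ c   (double negation)
= ¬(e ∧ ¬c ∨ c ∧ e) ∨ c   (absorption)
= ¬e ∨ c   (distribution)

¬e ∨ c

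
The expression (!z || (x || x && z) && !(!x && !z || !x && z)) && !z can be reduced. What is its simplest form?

!z

(!z || (x || x && z) && !(!x && !z || !x && z)) && !z
= (!z || (x || x && z) && !!x) && !z
= (!z || (x || x && z) && x) && !z
= (!z || x && x) && !z
= (!z || x) && !z
= !z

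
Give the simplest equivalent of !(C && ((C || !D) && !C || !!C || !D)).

!C

!(C && ((C || !D) && !C || !!C || !D))
= !(C && ((C || !D) && !C || C || !D))   — double negation
= !(C && (C || !D))   — absorption
= !C   — absorption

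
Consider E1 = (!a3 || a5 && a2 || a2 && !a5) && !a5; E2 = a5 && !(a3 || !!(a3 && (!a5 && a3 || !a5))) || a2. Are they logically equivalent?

No

E1: (!a3 || a5 && a2 || a2 && !a5) && !a5
    = (!a3 || a2 && (a5 || !a5)) && !a5
    = (!a3 || a2) && !a5
E2: a5 && !(a3 || !!(a3 && (!a5 && a3 || !a5))) || a2
    = a5 && !(a3 || a3 && (!a5 && a3 || !a5)) || a2
    = a5 && !(a3 || a3 && !a5) || a2
    = a5 && !a3 || a2
These differ: at a2=1, a3=0, a5=1, E1 = 0 but E2 = 1.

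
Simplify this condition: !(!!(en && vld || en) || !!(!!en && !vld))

!en

!(!!(en && vld || en) || !!(!!en && !vld))
= !(en && vld || en) && !(!!en && !vld)
= !en && !(!!en && !vld)
= !en && (!en || vld)
= !en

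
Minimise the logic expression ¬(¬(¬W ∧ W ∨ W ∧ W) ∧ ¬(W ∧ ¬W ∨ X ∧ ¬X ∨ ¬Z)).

W ∨ ¬Z

¬(¬(¬W ∧ W ∨ W ∧ W) ∧ ¬(W ∧ ¬W ∨ X ∧ ¬X ∨ ¬Z))
= ¬(¬W ∧ ¬(W ∧ ¬W ∨ X ∧ ¬X ∨ ¬Z))   — distribution
= ¬(¬W ∧ ¬(X ∧ ¬X ∨ ¬Z))   — complement / identity
= W ∨ X ∧ ¬X ∨ ¬Z   — De Morgan
= W ∨ ¬Z   — complement / identity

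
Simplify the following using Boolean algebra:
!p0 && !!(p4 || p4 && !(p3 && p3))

!p0 && !!(p4 || p4 && !(p3 && p3))
= !p0 && !!(p4 || p4 && !p3)   — idempotence
= !p0 && !!p4   — absorption
= !p0 && p4   — double negation

!p0 && p4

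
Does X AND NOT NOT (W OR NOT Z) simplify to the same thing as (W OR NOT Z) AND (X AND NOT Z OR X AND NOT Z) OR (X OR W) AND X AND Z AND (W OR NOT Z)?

E1: X AND NOT NOT (W OR NOT Z)
    = X AND (W OR NOT Z)   [double negation]
E2: (W OR NOT Z) AND (X AND NOT Z OR X AND NOT Z) OR (X OR W) AND X AND Z AND (W OR NOT Z)
    = (X AND NOT Z OR X AND NOT Z OR (X OR W) AND X AND Z) AND (W OR NOT Z)   [distribution]
    = (X AND NOT Z OR (X OR W) AND X AND Z) AND (W OR NOT Z)   [idempotence]
    = (X AND NOT Z OR X AND Z) AND (W OR NOT Z)   [absorption]
    = X AND (W OR NOT Z)   [distribution]
Both reduce to X AND (W OR NOT Z), so they are equivalent.

Yes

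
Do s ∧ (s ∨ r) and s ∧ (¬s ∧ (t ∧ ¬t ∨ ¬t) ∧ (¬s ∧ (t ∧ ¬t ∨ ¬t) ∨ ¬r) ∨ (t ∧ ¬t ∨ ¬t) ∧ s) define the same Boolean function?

E1: s ∧ (s ∨ r)
    = s   [absorption]
E2: s ∧ (¬s ∧ (t ∧ ¬t ∨ ¬t) ∧ (¬s ∧ (t ∧ ¬t ∨ ¬t) ∨ ¬r) ∨ (t ∧ ¬t ∨ ¬t) ∧ s)
    = s ∧ (¬s ∧ (t ∧ ¬t ∨ ¬t) ∨ (t ∧ ¬t ∨ ¬t) ∧ s)   [absorption]
    = s ∧ (t ∧ ¬t ∨ ¬t)   [distribution]
    = s ∧ ¬t   [complement / identity]
These differ: at r=0, s=1, t=1, E1 = 1 but E2 = 0.

No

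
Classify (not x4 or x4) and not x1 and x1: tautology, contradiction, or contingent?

(not x4 or x4) and not x1 and x1
= not x1 and x1   (complement / identity)
= False   (complement)

contradiction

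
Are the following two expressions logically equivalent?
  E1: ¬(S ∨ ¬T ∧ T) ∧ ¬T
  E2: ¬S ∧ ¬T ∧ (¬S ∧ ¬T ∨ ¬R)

E1: ¬(S ∨ ¬T ∧ T) ∧ ¬T
    = ¬S ∧ ¬T
E2: ¬S ∧ ¬T ∧ (¬S ∧ ¬T ∨ ¬R)
    = ¬S ∧ ¬T
Both reduce to ¬S ∧ ¬T, so they are equivalent.

Yes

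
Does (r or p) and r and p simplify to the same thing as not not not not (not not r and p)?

E1: (r or p) and r and p
    = r and p   [absorption]
E2: not not not not (not not r and p)
    = not not not not (r and p)   [double negation]
    = not not (r and p)   [double negation]
    = r and p   [double negation]
Both reduce to r and p, so they are equivalent.

Yes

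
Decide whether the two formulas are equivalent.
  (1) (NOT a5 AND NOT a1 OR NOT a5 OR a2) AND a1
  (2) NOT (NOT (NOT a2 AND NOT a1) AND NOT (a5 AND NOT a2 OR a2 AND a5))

E1: (NOT a5 AND NOT a1 OR NOT a5 OR a2) AND a1
    = (NOT a5 OR a2) AND a1   (absorption)
E2: NOT (NOT (NOT a2 AND NOT a1) AND NOT (a5 AND NOT a2 OR a2 AND a5))
    = NOT (NOT (NOT a2 AND NOT a1) AND NOT a5)   (distribution)
    = NOT a2 AND NOT a1 OR a5   (De Morgan)
These differ: at a1=0, a2=0, a5=1, E1 = 0 but E2 = 1.

No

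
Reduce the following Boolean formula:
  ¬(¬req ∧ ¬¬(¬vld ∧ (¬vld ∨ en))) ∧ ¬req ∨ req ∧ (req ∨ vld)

¬(¬req ∧ ¬¬(¬vld ∧ (¬vld ∨ en))) ∧ ¬req ∨ req ∧ (req ∨ vld)
= ¬(¬req ∧ ¬¬¬vld) ∧ ¬req ∨ req ∧ (req ∨ vld)   (absorption)
= (req ∨ ¬¬vld) ∧ ¬req ∨ req ∧ (req ∨ vld)   (De Morgan)
= (req ∨ vld) ∧ ¬req ∨ req ∧ (req ∨ vld)   (double negation)
= req ∨ vld   (distribution)

req ∨ vld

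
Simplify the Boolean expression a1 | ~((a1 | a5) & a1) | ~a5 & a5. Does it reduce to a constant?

1

a1 | ~((a1 | a5) & a1) | ~a5 & a5
= a1 | ~((a1 | a5) & a1)   — complement / identity
= a1 | ~a1   — absorption
= 1   — complement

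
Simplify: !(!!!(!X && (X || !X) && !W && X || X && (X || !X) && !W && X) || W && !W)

!(!!!(!X && (X || !X) && !W && X || X && (X || !X) && !W && X) || W && !W)
= !(!!!((X || !X) && !W && X && (!X || X)) || W && !W)   (distribution)
= !(!!!(!W && X && (!X || X)) || W && !W)   (complement / identity)
= !(!(!W && X && (!X || X)) || W && !W)   (double negation)
= !!(!W && X && (!X || X))   (complement / identity)
= !W && X && (!X || X)   (double negation)
= !W && X   (complement / identity)

!W && X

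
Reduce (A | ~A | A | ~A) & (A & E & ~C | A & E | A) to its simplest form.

A

(A | ~A | A | ~A) & (A & E & ~C | A & E | A)
= (A | ~A) & (A & E & ~C | A & E | A)   (idempotence)
= (A | ~A) & (A & E | A)   (absorption)
= (A | ~A) & A   (absorption)
= A   (complement / identity)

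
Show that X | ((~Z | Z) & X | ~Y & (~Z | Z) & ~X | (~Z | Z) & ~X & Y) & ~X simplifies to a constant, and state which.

X | ((~Z | Z) & X | ~Y & (~Z | Z) & ~X | (~Z | Z) & ~X & Y) & ~X
= X | ((~Z | Z) & X | (~Z | Z) & ~X) & ~X   — distribution
= X | (~Z | Z) & ~X   — distribution
= X | ~X   — complement / identity
= 1   — complement

1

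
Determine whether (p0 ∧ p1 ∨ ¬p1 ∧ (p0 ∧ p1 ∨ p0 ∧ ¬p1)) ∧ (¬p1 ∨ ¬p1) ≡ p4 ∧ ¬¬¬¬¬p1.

E1: (p0 ∧ p1 ∨ ¬p1 ∧ (p0 ∧ p1 ∨ p0 ∧ ¬p1)) ∧ (¬p1 ∨ ¬p1)
    = (p0 ∧ p1 ∨ ¬p1 ∧ p0) ∧ (¬p1 ∨ ¬p1)   — distribution
    = (p0 ∧ p1 ∨ ¬p1 ∧ p0) ∧ ¬p1   — idempotence
    = p0 ∧ ¬p1   — distribution
E2: p4 ∧ ¬¬¬¬¬p1
    = p4 ∧ ¬¬¬p1   — double negation
    = p4 ∧ ¬p1   — double negation
These differ: at p0=1, p1=0, p4=0, E1 = 1 but E2 = 0.

No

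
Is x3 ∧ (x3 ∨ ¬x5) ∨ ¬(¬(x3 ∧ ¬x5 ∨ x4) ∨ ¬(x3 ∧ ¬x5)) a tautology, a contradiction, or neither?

neither

x3 ∧ (x3 ∨ ¬x5) ∨ ¬(¬(x3 ∧ ¬x5 ∨ x4) ∨ ¬(x3 ∧ ¬x5))
= x3 ∨ ¬(¬(x3 ∧ ¬x5 ∨ x4) ∨ ¬(x3 ∧ ¬x5))
= x3 ∨ (x3 ∧ ¬x5 ∨ x4) ∧ x3 ∧ ¬x5
= x3 ∨ x3 ∧ ¬x5
= x3
This depends on x3, so it is not a constant.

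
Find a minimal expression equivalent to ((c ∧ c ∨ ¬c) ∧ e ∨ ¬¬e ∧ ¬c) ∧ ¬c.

((c ∧ c ∨ ¬c) ∧ e ∨ ¬¬e ∧ ¬c) ∧ ¬c
= ((c ∧ c ∨ ¬c) ∧ e ∨ e ∧ ¬c) ∧ ¬c   (double negation)
= ((c ∨ ¬c) ∧ e ∨ e ∧ ¬c) ∧ ¬c   (idempotence)
= (e ∨ e ∧ ¬c) ∧ ¬c   (complement / identity)
= e ∧ ¬c   (absorption)

e ∧ ¬c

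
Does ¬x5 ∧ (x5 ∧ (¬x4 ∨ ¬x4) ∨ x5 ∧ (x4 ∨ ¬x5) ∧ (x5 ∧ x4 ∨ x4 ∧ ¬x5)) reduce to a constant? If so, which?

¬x5 ∧ (x5 ∧ (¬x4 ∨ ¬x4) ∨ x5 ∧ (x4 ∨ ¬x5) ∧ (x5 ∧ x4 ∨ x4 ∧ ¬x5))
= ¬x5 ∧ (x5 ∧ (¬x4 ∨ ¬x4) ∨ x5 ∧ (x4 ∨ ¬x5) ∧ x4)   — distribution
= ¬x5 ∧ (x5 ∧ ¬x4 ∨ x5 ∧ (x4 ∨ ¬x5) ∧ x4)   — idempotence
= ¬x5 ∧ (x5 ∧ ¬x4 ∨ x5 ∧ x4)   — absorption
= ¬x5 ∧ x5   — distribution
= False   — complement

yes, False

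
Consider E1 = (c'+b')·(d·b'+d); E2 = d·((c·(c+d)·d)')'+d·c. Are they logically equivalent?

E1: (c'+b')·(d·b'+d)
    = (c'+b')·d   (absorption)
E2: d·((c·(c+d)·d)')'+d·c
    = d·c·(c+d)·d+d·c   (double negation)
    = (c·(c+d)·d+c)·d   (distribution)
    = (c·d+c)·d   (absorption)
    = c·d   (absorption)
These differ: at b=0, c=0, d=1, E1 = 1 but E2 = 0.

No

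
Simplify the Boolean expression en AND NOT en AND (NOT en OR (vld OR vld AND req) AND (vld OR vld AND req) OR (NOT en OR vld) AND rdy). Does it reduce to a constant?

FALSE

en AND NOT en AND (NOT en OR (vld OR vld AND req) AND (vld OR vld AND req) OR (NOT en OR vld) AND rdy)
= en AND NOT en AND (NOT en OR vld OR vld AND req OR (NOT en OR vld) AND rdy)   — idempotence
= en AND NOT en AND (NOT en OR vld OR (NOT en OR vld) AND rdy)   — absorption
= en AND NOT en AND (NOT en OR vld)   — absorption
= en AND NOT en   — absorption
= FALSE   — complement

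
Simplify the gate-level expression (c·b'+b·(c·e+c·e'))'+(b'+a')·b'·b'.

c'+b'

(c·b'+b·(c·e+c·e'))'+(b'+a')·b'·b'
= (c·b'+b·(c·e+c·e'))'+(b'+a')·b'   — idempotence
= (c·b'+b·(c·e+c·e'))'+b'   — absorption
= (c·b'+b·c)'+b'   — distribution
= c'+b'   — distribution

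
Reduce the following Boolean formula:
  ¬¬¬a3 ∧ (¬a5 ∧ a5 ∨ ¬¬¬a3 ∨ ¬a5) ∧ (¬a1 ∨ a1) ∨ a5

¬¬¬a3 ∧ (¬a5 ∧ a5 ∨ ¬¬¬a3 ∨ ¬a5) ∧ (¬a1 ∨ a1) ∨ a5
= ¬¬¬a3 ∧ (¬a5 ∧ a5 ∨ ¬¬¬a3 ∨ ¬a5) ∨ a5   [complement / identity]
= ¬¬¬a3 ∧ (¬¬¬a3 ∨ ¬a5) ∨ a5   [complement / identity]
= ¬¬¬a3 ∨ a5   [absorption]
= ¬a3 ∨ a5   [double negation]

¬a3 ∨ a5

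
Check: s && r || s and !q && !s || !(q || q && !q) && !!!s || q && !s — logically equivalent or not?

No

E1: s && r || s
    = s
E2: !q && !s || !(q || q && !q) && !!!s || q && !s
    = !q && !s || !q && !!!s || q && !s
    = !q && !s || !q && !s || q && !s
    = !q && !s || q && !s
    = !s
These differ: at q=0, r=1, s=1, E1 = 1 but E2 = 0.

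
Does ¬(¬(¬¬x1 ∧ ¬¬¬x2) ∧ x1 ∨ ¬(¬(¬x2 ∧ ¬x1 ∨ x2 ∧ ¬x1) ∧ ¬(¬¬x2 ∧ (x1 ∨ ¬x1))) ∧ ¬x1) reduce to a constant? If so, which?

no

¬(¬(¬¬x1 ∧ ¬¬¬x2) ∧ x1 ∨ ¬(¬(¬x2 ∧ ¬x1 ∨ x2 ∧ ¬x1) ∧ ¬(¬¬x2 ∧ (x1 ∨ ¬x1))) ∧ ¬x1)
= ¬(¬(¬¬x1 ∧ ¬¬¬x2) ∧ x1 ∨ ¬(¬(¬x2 ∧ ¬x1 ∨ x2 ∧ ¬x1) ∧ ¬¬¬x2) ∧ ¬x1)   — complement / identity
= ¬(¬(¬¬x1 ∧ ¬¬¬x2) ∧ x1 ∨ ¬(¬¬x1 ∧ ¬¬¬x2) ∧ ¬x1)   — distribution
= ¬¬(¬¬x1 ∧ ¬¬¬x2)   — distribution
= ¬(¬x1 ∨ ¬¬x2)   — De Morgan
= x1 ∧ ¬x2   — De Morgan
This depends on x1, x2, so it is not a constant.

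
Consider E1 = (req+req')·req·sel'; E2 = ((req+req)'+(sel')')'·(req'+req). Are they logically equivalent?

Yes

E1: (req+req')·req·sel'
    = req·sel'   — complement / identity
E2: ((req+req)'+(sel')')'·(req'+req)
    = ((req+req)'+(sel')')'   — complement / identity
    = (req'+(sel')')'   — idempotence
    = req·sel'   — De Morgan
Both reduce to req·sel', so they are equivalent.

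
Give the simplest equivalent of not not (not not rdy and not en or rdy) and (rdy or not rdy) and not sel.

not not (not not rdy and not en or rdy) and (rdy or not rdy) and not sel
= (not not rdy and not en or rdy) and (rdy or not rdy) and not sel   [double negation]
= (rdy and not en or rdy) and (rdy or not rdy) and not sel   [double negation]
= (rdy and not en or rdy) and not sel   [complement / identity]
= rdy and not sel   [absorption]

rdy and not sel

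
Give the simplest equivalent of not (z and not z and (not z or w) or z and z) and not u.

not (z and not z and (not z or w) or z and z) and not u
= not (z and not z or z and z) and not u
= not z and not u

not z and not u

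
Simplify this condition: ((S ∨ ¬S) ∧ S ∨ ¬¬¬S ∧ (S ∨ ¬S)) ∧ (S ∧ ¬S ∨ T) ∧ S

T ∧ S

((S ∨ ¬S) ∧ S ∨ ¬¬¬S ∧ (S ∨ ¬S)) ∧ (S ∧ ¬S ∨ T) ∧ S
= ((S ∨ ¬S) ∧ S ∨ ¬¬¬S ∧ (S ∨ ¬S)) ∧ T ∧ S   (complement / identity)
= ((S ∨ ¬S) ∧ S ∨ ¬S ∧ (S ∨ ¬S)) ∧ T ∧ S   (double negation)
= (S ∨ ¬S) ∧ T ∧ S   (distribution)
= T ∧ S   (complement / identity)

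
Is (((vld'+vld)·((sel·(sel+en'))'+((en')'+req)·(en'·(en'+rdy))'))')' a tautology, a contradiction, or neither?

neither

(((vld'+vld)·((sel·(sel+en'))'+((en')'+req)·(en'·(en'+rdy))'))')'
= (((vld'+vld)·(sel'+((en')'+req)·(en'·(en'+rdy))'))')'
= (((vld'+vld)·(sel'+((en')'+req)·(en')'))')'
= ((sel'+((en')'+req)·(en')')')'
= sel'+((en')'+req)·(en')'
= sel'+(en')'
= sel'+en
This depends on en, sel, so it is not a constant.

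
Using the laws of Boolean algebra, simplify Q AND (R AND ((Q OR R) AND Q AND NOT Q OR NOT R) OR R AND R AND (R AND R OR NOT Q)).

Q AND R

Q AND (R AND ((Q OR R) AND Q AND NOT Q OR NOT R) OR R AND R AND (R AND R OR NOT Q))
= Q AND (R AND (Q AND NOT Q OR NOT R) OR R AND R AND (R AND R OR NOT Q))   [absorption]
= Q AND (R AND (Q AND NOT Q OR NOT R) OR R AND R)   [absorption]
= Q AND (R AND NOT R OR R AND R)   [complement / identity]
= Q AND R   [distribution]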